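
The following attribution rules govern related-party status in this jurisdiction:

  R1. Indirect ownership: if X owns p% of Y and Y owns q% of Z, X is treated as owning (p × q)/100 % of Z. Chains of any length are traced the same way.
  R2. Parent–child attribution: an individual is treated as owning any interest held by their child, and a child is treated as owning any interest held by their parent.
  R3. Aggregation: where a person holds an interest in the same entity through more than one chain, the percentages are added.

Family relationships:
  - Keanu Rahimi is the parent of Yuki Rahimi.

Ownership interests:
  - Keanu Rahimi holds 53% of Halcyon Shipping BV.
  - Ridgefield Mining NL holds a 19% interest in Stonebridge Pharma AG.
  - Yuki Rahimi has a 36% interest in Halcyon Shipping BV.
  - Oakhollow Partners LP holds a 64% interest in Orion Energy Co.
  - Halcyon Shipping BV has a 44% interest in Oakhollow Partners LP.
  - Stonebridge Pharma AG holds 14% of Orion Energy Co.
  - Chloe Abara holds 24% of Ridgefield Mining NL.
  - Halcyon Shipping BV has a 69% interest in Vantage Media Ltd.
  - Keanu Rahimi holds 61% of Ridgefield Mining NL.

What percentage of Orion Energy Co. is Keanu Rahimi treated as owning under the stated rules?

By parent–child attribution (R2), Keanu Rahimi is treated as also owning Yuki Rahimi's interest in Halcyon Shipping BV, giving 53% + 36% = 89%.
Chain via Halcyon Shipping BV → Oakhollow Partners LP (R1): 89% × 44% × 64% = 25.0624% of Orion Energy Co.
Chain via Ridgefield Mining NL → Stonebridge Pharma AG (R1): 61% × 19% × 14% = 1.6226% of Orion Energy Co.
Aggregating (R3): 25.0624% + 1.6226% = 26.685%.

26.685%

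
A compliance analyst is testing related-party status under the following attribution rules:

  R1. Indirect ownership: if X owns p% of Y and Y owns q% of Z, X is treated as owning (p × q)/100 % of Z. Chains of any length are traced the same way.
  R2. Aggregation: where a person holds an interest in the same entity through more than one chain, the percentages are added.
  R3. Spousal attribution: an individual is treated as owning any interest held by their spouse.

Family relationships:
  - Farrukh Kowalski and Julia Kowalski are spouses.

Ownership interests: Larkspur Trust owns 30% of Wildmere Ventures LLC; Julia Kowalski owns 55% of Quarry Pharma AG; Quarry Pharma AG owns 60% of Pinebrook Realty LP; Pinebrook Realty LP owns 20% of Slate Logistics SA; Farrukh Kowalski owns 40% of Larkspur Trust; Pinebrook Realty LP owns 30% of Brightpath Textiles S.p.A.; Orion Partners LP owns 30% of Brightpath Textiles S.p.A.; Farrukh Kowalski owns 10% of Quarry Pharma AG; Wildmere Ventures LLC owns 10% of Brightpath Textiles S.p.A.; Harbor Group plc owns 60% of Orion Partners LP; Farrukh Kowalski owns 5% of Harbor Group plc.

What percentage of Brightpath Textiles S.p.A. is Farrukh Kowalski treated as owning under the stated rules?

13.8%

By spousal attribution (R3), Farrukh Kowalski is treated as also owning Julia Kowalski's interest in Quarry Pharma AG, giving 10% + 55% = 65%.
Chain via Harbor Group plc → Orion Partners LP (R1): 5% × 60% × 30% = 0.9% of Brightpath Textiles S.p.A.
Chain via Quarry Pharma AG → Pinebrook Realty LP (R1): 65% × 60% × 30% = 11.7% of Brightpath Textiles S.p.A.
Chain via Larkspur Trust → Wildmere Ventures LLC (R1): 40% × 30% × 10% = 1.2% of Brightpath Textiles S.p.A.
Aggregating (R2): 0.9% + 11.7% + 1.2% = 13.8%.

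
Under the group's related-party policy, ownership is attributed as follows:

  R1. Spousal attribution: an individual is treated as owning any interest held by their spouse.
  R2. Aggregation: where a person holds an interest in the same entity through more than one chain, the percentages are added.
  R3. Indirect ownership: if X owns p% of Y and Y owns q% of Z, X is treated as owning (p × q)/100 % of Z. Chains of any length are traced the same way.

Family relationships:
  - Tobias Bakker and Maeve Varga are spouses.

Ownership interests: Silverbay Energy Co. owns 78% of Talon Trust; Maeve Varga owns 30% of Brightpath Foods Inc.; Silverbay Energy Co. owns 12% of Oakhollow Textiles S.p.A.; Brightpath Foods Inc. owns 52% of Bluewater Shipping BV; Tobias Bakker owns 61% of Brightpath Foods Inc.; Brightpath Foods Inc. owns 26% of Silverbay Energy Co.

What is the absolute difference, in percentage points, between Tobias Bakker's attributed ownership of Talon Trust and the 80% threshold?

By spousal attribution (R1), Tobias Bakker is treated as also owning Maeve Varga's interest in Brightpath Foods Inc, giving 61% + 30% = 91%.
Chain via Brightpath Foods Inc. → Silverbay Energy Co. (R3): 91% × 26% × 78% = 18.4548% of Talon Trust.
18.4548% falls short of the 80% threshold by 61.5452 percentage points.

61.5452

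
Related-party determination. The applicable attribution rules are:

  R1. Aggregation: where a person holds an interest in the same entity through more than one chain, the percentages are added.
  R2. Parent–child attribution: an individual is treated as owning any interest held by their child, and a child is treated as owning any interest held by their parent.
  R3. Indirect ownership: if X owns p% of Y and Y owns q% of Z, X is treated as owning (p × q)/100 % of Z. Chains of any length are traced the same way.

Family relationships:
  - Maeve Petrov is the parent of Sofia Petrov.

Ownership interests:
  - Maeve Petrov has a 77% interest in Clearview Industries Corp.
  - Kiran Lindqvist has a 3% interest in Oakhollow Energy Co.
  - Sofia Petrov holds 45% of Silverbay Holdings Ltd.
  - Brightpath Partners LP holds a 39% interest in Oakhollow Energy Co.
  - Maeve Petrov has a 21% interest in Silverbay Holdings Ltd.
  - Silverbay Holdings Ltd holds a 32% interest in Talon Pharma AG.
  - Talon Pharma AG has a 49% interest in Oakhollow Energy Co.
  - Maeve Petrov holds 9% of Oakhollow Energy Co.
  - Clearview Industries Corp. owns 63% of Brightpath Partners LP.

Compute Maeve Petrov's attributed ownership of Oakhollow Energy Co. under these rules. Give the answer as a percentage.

38.2677%

By parent–child attribution (R2), Maeve Petrov is treated as also owning Sofia Petrov's interest in Silverbay Holdings Ltd, giving 21% + 45% = 66%.
Chain via Clearview Industries Corp. → Brightpath Partners LP (R3): 77% × 63% × 39% = 18.9189% of Oakhollow Energy Co.
Chain via Silverbay Holdings Ltd → Talon Pharma AG (R3): 66% × 32% × 49% = 10.3488% of Oakhollow Energy Co.
Direct interest in Oakhollow Energy Co: 9%.
Aggregating (R1): 18.9189% + 10.3488% + 9% = 38.2677%.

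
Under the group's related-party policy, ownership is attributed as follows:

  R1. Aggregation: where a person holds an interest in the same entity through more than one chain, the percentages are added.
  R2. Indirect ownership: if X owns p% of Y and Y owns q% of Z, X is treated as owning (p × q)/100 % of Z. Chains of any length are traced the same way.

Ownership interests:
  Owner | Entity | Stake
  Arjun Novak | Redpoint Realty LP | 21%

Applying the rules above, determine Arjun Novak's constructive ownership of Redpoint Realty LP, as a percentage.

Direct interest in Redpoint Realty LP: 21%.

21%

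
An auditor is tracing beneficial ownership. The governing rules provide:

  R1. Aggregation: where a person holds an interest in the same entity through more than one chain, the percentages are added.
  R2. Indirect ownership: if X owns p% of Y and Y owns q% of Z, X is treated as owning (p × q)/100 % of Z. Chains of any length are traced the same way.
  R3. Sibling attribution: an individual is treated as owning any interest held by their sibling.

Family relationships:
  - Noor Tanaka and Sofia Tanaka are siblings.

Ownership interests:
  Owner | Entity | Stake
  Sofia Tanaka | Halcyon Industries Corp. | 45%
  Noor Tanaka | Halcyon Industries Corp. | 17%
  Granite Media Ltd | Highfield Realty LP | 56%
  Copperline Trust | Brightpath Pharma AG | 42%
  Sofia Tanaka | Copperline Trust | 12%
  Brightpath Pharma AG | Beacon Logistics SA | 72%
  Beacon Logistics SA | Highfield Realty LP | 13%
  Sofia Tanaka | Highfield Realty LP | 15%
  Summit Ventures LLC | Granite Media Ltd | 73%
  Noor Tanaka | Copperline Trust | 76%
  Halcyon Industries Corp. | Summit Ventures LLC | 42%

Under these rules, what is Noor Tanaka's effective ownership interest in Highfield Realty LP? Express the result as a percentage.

By sibling attribution (R3), Noor Tanaka is treated as also owning Sofia Tanaka's interest in Copperline Trust, giving 76% + 12% = 88%.
By sibling attribution (R3), Noor Tanaka is treated as also owning Sofia Tanaka's interest in Halcyon Industries Corp, giving 17% + 45% = 62%.
By sibling attribution (R3), Noor Tanaka is treated as owning Sofia Tanaka's 15% interest in Highfield Realty LP.
Chain via Copperline Trust → Brightpath Pharma AG → Beacon Logistics SA (R2): 88% × 42% × 72% × 13% = 3.459456% of Highfield Realty LP.
Chain via Halcyon Industries Corp. → Summit Ventures LLC → Granite Media Ltd (R2): 62% × 42% × 73% × 56% = 10.645152% of Highfield Realty LP.
Direct interest in Highfield Realty LP: 15%.
Aggregating (R1): 3.459456% + 10.645152% + 15% = 29.104608%.

29.104608%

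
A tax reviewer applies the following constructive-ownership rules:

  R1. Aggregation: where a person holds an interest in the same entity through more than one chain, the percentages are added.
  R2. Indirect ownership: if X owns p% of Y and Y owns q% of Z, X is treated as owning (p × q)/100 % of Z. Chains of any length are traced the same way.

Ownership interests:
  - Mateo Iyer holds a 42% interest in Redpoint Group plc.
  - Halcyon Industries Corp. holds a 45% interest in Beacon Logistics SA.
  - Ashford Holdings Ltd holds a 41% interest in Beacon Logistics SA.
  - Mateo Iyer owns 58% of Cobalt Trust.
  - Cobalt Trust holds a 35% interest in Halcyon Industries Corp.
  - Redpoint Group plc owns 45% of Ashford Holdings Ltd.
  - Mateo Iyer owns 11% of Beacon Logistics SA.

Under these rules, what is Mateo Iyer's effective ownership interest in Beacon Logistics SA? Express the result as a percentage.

27.884%

Chain via Redpoint Group plc → Ashford Holdings Ltd (R2): 42% × 45% × 41% = 7.749% of Beacon Logistics SA.
Chain via Cobalt Trust → Halcyon Industries Corp. (R2): 58% × 35% × 45% = 9.135% of Beacon Logistics SA.
Direct interest in Beacon Logistics SA: 11%.
Aggregating (R1): 7.749% + 9.135% + 11% = 27.884%.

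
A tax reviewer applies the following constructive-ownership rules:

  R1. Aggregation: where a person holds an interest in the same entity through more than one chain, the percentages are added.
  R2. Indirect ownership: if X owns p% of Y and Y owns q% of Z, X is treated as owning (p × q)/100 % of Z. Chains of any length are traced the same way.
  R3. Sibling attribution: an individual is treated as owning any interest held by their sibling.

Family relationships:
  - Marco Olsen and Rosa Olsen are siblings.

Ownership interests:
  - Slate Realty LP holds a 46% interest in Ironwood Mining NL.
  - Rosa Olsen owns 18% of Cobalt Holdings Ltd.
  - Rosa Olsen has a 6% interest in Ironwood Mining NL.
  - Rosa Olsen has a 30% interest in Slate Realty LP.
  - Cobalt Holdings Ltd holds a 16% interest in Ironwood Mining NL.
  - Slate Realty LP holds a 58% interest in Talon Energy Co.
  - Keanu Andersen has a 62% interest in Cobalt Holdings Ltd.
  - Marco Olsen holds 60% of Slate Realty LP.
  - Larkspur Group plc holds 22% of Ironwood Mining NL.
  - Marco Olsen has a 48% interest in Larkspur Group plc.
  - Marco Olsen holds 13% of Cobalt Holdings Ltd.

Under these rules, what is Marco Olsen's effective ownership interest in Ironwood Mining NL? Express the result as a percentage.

62.92%

By sibling attribution (R3), Marco Olsen is treated as also owning Rosa Olsen's interest in Slate Realty LP, giving 60% + 30% = 90%.
By sibling attribution (R3), Marco Olsen is treated as also owning Rosa Olsen's interest in Cobalt Holdings Ltd, giving 13% + 18% = 31%.
By sibling attribution (R3), Marco Olsen is treated as owning Rosa Olsen's 6% interest in Ironwood Mining NL.
Chain via Slate Realty LP (R2): 90% × 46% = 41.4% of Ironwood Mining NL.
Chain via Cobalt Holdings Ltd (R2): 31% × 16% = 4.96% of Ironwood Mining NL.
Chain via Larkspur Group plc (R2): 48% × 22% = 10.56% of Ironwood Mining NL.
Direct interest in Ironwood Mining NL: 6%.
Aggregating (R1): 41.4% + 4.96% + 10.56% + 6% = 62.92%.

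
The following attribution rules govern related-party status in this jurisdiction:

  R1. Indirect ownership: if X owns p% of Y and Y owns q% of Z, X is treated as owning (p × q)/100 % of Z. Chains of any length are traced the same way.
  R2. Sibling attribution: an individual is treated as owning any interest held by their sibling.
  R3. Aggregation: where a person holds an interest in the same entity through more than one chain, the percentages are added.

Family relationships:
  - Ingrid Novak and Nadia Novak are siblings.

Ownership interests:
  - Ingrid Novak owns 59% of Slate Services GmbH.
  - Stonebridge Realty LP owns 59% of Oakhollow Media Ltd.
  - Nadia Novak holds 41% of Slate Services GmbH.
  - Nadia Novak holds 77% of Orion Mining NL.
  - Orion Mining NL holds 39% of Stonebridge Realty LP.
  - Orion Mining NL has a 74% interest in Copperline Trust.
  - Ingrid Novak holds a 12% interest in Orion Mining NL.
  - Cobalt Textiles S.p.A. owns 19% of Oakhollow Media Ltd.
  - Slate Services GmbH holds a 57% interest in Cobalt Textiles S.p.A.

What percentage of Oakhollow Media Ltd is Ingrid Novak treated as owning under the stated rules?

By sibling attribution (R2), Ingrid Novak is treated as also owning Nadia Novak's interest in Orion Mining NL, giving 12% + 77% = 89%.
By sibling attribution (R2), Ingrid Novak is treated as also owning Nadia Novak's interest in Slate Services GmbH, giving 59% + 41% = 100%.
Chain via Orion Mining NL → Stonebridge Realty LP (R1): 89% × 39% × 59% = 20.4789% of Oakhollow Media Ltd.
Chain via Slate Services GmbH → Cobalt Textiles S.p.A. (R1): 100% × 57% × 19% = 10.83% of Oakhollow Media Ltd.
Aggregating (R3): 20.4789% + 10.83% = 31.3089%.

31.3089%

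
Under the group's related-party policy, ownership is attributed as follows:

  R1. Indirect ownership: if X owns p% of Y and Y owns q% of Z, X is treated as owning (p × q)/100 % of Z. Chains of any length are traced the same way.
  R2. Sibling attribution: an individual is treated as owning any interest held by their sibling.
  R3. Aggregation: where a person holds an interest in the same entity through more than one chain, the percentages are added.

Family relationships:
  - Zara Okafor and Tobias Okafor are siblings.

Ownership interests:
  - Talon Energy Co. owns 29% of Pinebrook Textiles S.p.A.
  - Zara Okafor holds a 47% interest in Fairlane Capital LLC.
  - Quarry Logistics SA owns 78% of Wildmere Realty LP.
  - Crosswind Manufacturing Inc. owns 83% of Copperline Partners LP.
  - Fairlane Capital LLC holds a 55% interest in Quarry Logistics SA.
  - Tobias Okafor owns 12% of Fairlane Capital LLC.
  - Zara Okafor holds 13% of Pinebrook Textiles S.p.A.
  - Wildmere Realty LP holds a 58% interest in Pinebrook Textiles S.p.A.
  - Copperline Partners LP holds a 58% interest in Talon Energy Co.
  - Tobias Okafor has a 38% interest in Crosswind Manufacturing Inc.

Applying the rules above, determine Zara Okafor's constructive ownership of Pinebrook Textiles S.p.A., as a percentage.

32.985408%

By sibling attribution (R2), Zara Okafor is treated as also owning Tobias Okafor's interest in Fairlane Capital LLC, giving 47% + 12% = 59%.
By sibling attribution (R2), Zara Okafor is treated as owning Tobias Okafor's 38% interest in Crosswind Manufacturing Inc.
Chain via Fairlane Capital LLC → Quarry Logistics SA → Wildmere Realty LP (R1): 59% × 55% × 78% × 58% = 14.68038% of Pinebrook Textiles S.p.A.
Direct interest in Pinebrook Textiles S.p.A: 13%.
Chain via Crosswind Manufacturing Inc. → Copperline Partners LP → Talon Energy Co. (R1): 38% × 83% × 58% × 29% = 5.305028% of Pinebrook Textiles S.p.A.
Aggregating (R3): 14.68038% + 13% + 5.305028% = 32.985408%.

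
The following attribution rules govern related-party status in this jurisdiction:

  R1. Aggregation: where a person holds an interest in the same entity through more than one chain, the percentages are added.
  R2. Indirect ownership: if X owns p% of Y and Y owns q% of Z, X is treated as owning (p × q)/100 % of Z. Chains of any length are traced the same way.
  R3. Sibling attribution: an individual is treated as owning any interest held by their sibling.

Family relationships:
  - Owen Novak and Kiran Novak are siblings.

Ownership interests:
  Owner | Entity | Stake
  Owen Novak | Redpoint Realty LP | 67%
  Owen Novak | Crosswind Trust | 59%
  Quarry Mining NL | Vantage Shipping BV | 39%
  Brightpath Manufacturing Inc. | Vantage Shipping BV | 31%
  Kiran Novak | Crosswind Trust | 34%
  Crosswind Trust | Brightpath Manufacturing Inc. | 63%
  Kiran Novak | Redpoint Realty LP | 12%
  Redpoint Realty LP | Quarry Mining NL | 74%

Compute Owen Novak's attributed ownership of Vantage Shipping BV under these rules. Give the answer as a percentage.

By sibling attribution (R3), Owen Novak is treated as also owning Kiran Novak's interest in Redpoint Realty LP, giving 67% + 12% = 79%.
By sibling attribution (R3), Owen Novak is treated as also owning Kiran Novak's interest in Crosswind Trust, giving 59% + 34% = 93%.
Chain via Redpoint Realty LP → Quarry Mining NL (R2): 79% × 74% × 39% = 22.7994% of Vantage Shipping BV.
Chain via Crosswind Trust → Brightpath Manufacturing Inc. (R2): 93% × 63% × 31% = 18.1629% of Vantage Shipping BV.
Aggregating (R1): 22.7994% + 18.1629% = 40.9623%.

40.9623%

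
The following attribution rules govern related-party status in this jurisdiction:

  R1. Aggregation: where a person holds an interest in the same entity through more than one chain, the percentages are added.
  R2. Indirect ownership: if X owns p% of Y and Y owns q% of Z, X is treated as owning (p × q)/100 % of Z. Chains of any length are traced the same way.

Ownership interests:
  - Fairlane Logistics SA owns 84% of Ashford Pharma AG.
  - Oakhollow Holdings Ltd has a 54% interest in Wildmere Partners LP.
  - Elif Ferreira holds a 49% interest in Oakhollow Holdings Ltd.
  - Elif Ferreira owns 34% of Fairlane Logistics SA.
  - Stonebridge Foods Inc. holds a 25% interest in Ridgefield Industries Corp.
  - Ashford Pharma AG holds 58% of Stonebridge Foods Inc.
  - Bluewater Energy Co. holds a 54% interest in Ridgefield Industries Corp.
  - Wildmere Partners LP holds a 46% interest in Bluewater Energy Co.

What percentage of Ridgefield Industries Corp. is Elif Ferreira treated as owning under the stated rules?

10.713864%

Chain via Fairlane Logistics SA → Ashford Pharma AG → Stonebridge Foods Inc. (R2): 34% × 84% × 58% × 25% = 4.1412% of Ridgefield Industries Corp.
Chain via Oakhollow Holdings Ltd → Wildmere Partners LP → Bluewater Energy Co. (R2): 49% × 54% × 46% × 54% = 6.572664% of Ridgefield Industries Corp.
Aggregating (R1): 4.1412% + 6.572664% = 10.713864%.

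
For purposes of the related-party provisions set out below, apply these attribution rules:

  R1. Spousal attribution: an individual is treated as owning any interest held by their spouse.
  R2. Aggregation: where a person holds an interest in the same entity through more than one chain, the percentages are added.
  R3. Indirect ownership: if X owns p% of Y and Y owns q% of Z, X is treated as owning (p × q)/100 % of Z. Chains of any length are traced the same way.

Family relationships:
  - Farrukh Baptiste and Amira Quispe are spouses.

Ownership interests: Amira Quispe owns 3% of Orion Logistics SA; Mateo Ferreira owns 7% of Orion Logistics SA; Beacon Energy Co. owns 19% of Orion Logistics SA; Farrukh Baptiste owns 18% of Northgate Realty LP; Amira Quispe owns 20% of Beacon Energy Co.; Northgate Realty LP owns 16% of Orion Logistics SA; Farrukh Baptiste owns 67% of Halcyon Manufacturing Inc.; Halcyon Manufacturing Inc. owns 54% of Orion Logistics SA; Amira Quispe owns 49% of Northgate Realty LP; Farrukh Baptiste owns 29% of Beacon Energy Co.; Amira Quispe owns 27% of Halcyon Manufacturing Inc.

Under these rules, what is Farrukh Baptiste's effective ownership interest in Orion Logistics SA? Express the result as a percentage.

73.79%

By spousal attribution (R1), Farrukh Baptiste is treated as also owning Amira Quispe's interest in Beacon Energy Co, giving 29% + 20% = 49%.
By spousal attribution (R1), Farrukh Baptiste is treated as also owning Amira Quispe's interest in Northgate Realty LP, giving 18% + 49% = 67%.
By spousal attribution (R1), Farrukh Baptiste is treated as also owning Amira Quispe's interest in Halcyon Manufacturing Inc, giving 67% + 27% = 94%.
By spousal attribution (R1), Farrukh Baptiste is treated as owning Amira Quispe's 3% interest in Orion Logistics SA.
Chain via Beacon Energy Co. (R3): 49% × 19% = 9.31% of Orion Logistics SA.
Chain via Northgate Realty LP (R3): 67% × 16% = 10.72% of Orion Logistics SA.
Chain via Halcyon Manufacturing Inc. (R3): 94% × 54% = 50.76% of Orion Logistics SA.
Direct interest in Orion Logistics SA: 3%.
Aggregating (R2): 9.31% + 10.72% + 50.76% + 3% = 73.79%.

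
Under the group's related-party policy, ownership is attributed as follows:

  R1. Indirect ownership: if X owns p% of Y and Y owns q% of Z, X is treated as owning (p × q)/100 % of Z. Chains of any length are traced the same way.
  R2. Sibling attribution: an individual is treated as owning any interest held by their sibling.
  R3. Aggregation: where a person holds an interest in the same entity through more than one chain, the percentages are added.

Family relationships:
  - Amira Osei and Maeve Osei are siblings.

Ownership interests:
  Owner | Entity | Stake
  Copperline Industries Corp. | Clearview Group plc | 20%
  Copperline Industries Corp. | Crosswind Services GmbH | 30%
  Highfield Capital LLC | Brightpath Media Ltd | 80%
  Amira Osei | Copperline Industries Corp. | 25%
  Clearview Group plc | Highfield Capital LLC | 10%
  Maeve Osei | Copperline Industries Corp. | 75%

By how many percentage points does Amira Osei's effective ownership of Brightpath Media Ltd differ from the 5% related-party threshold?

By sibling attribution (R2), Amira Osei is treated as also owning Maeve Osei's interest in Copperline Industries Corp, giving 25% + 75% = 100%.
Chain via Copperline Industries Corp. → Clearview Group plc → Highfield Capital LLC (R1): 100% × 20% × 10% × 80% = 1.6% of Brightpath Media Ltd.
1.6% falls short of the 5% threshold by 3.4 percentage points.

3.4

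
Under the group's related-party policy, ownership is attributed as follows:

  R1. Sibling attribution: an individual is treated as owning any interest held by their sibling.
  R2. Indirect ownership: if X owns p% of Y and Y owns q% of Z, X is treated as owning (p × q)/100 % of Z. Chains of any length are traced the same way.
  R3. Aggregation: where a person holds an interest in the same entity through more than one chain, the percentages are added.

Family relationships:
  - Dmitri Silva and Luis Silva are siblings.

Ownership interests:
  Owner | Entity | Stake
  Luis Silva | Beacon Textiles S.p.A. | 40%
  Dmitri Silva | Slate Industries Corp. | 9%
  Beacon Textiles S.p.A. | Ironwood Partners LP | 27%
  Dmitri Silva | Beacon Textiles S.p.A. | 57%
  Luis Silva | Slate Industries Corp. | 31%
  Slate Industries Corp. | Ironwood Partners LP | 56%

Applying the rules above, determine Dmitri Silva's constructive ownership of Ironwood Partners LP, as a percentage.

48.59%

By sibling attribution (R1), Dmitri Silva is treated as also owning Luis Silva's interest in Slate Industries Corp, giving 9% + 31% = 40%.
By sibling attribution (R1), Dmitri Silva is treated as also owning Luis Silva's interest in Beacon Textiles S.p.A, giving 57% + 40% = 97%.
Chain via Slate Industries Corp. (R2): 40% × 56% = 22.4% of Ironwood Partners LP.
Chain via Beacon Textiles S.p.A. (R2): 97% × 27% = 26.19% of Ironwood Partners LP.
Aggregating (R3): 22.4% + 26.19% = 48.59%.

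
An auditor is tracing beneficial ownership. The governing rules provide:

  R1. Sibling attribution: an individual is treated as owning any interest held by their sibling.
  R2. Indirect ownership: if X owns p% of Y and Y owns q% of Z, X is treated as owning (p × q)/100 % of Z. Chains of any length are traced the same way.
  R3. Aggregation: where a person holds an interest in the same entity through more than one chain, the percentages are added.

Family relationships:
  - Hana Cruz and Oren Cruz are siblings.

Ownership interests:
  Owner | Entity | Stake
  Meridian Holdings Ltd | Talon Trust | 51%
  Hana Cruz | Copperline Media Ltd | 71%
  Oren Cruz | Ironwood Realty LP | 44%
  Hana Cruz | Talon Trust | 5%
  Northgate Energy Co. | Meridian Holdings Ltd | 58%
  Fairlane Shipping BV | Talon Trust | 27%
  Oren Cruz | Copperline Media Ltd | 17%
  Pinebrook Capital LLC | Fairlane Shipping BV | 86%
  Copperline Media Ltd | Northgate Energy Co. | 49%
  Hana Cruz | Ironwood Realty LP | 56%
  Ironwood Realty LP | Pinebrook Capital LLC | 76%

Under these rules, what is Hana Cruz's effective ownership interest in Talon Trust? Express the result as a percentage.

By sibling attribution (R1), Hana Cruz is treated as also owning Oren Cruz's interest in Copperline Media Ltd, giving 71% + 17% = 88%.
By sibling attribution (R1), Hana Cruz is treated as also owning Oren Cruz's interest in Ironwood Realty LP, giving 56% + 44% = 100%.
Chain via Copperline Media Ltd → Northgate Energy Co. → Meridian Holdings Ltd (R2): 88% × 49% × 58% × 51% = 12.754896% of Talon Trust.
Chain via Ironwood Realty LP → Pinebrook Capital LLC → Fairlane Shipping BV (R2): 100% × 76% × 86% × 27% = 17.6472% of Talon Trust.
Direct interest in Talon Trust: 5%.
Aggregating (R3): 12.754896% + 17.6472% + 5% = 35.402096%.

35.402096%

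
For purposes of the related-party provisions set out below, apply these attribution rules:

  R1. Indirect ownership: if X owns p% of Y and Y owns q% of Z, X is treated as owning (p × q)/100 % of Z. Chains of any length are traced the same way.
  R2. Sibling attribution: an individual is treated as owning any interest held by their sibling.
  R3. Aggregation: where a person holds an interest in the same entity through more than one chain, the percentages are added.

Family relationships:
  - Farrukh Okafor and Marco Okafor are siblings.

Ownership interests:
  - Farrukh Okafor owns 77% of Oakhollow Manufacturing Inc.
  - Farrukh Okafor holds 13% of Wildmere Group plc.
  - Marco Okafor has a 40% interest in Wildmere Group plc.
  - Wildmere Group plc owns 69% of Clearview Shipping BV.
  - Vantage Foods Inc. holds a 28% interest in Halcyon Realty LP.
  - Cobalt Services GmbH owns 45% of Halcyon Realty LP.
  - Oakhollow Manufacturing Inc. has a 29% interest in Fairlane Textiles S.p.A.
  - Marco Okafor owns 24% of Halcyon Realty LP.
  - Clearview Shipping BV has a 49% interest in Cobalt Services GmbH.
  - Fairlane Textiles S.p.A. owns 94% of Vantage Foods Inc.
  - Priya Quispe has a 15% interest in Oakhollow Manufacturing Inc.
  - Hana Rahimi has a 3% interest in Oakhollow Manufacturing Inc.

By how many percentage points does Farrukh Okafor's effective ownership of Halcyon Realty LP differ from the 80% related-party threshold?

42.059059

By sibling attribution (R2), Farrukh Okafor is treated as also owning Marco Okafor's interest in Wildmere Group plc, giving 13% + 40% = 53%.
By sibling attribution (R2), Farrukh Okafor is treated as owning Marco Okafor's 24% interest in Halcyon Realty LP.
Chain via Oakhollow Manufacturing Inc. → Fairlane Textiles S.p.A. → Vantage Foods Inc. (R1): 77% × 29% × 94% × 28% = 5.877256% of Halcyon Realty LP.
Chain via Wildmere Group plc → Clearview Shipping BV → Cobalt Services GmbH (R1): 53% × 69% × 49% × 45% = 8.063685% of Halcyon Realty LP.
Direct interest in Halcyon Realty LP: 24%.
Aggregating (R3): 5.877256% + 8.063685% + 24% = 37.940941%.
37.940941% falls short of the 80% threshold by 42.059059 percentage points.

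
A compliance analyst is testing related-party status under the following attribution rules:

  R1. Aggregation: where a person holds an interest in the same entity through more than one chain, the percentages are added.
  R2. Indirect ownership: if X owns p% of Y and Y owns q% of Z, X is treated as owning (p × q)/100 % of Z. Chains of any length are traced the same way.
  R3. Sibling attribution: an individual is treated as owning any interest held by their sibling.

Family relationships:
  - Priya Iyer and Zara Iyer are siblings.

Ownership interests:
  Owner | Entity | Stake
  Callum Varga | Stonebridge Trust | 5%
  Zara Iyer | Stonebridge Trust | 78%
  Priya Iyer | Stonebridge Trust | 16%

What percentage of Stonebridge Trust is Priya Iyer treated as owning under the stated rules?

By sibling attribution (R3), Priya Iyer is treated as also owning Zara Iyer's interest in Stonebridge Trust, giving 16% + 78% = 94%.
Direct interest in Stonebridge Trust: 94%.

94%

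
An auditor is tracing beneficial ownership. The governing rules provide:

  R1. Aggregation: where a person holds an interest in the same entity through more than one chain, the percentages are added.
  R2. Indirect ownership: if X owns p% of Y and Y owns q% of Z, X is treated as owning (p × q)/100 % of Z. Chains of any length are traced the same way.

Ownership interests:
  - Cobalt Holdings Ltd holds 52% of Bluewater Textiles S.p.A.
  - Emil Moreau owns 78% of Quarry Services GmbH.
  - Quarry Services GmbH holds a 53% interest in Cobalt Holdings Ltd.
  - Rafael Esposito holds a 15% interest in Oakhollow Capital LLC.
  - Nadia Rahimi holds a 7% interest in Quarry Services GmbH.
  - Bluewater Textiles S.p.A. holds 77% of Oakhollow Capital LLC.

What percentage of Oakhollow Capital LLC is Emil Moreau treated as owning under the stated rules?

16.552536%

Chain via Quarry Services GmbH → Cobalt Holdings Ltd → Bluewater Textiles S.p.A. (R2): 78% × 53% × 52% × 77% = 16.552536% of Oakhollow Capital LLC.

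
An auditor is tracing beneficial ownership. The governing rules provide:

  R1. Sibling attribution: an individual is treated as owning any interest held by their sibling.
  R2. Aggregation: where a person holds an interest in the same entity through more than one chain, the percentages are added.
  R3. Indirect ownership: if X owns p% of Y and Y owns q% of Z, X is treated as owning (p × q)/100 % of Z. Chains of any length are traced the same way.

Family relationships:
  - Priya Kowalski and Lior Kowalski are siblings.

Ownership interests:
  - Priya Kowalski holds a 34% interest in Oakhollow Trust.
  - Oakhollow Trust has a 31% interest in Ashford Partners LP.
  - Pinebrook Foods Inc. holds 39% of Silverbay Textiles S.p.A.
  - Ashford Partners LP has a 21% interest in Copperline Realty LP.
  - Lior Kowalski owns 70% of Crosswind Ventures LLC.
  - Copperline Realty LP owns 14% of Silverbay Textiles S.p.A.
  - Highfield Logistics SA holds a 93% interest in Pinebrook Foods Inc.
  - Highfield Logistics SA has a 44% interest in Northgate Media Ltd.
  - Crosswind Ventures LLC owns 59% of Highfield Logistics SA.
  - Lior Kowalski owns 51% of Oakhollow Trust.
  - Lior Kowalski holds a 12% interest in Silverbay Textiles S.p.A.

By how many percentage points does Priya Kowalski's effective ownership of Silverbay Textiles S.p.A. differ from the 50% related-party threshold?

22.2458

By sibling attribution (R1), Priya Kowalski is treated as also owning Lior Kowalski's interest in Oakhollow Trust, giving 34% + 51% = 85%.
By sibling attribution (R1), Priya Kowalski is treated as owning Lior Kowalski's 70% interest in Crosswind Ventures LLC.
By sibling attribution (R1), Priya Kowalski is treated as owning Lior Kowalski's 12% interest in Silverbay Textiles S.p.A.
Chain via Oakhollow Trust → Ashford Partners LP → Copperline Realty LP (R3): 85% × 31% × 21% × 14% = 0.77469% of Silverbay Textiles S.p.A.
Chain via Crosswind Ventures LLC → Highfield Logistics SA → Pinebrook Foods Inc. (R3): 70% × 59% × 93% × 39% = 14.97951% of Silverbay Textiles S.p.A.
Direct interest in Silverbay Textiles S.p.A: 12%.
Aggregating (R2): 0.77469% + 14.97951% + 12% = 27.7542%.
27.7542% falls short of the 50% threshold by 22.2458 percentage points.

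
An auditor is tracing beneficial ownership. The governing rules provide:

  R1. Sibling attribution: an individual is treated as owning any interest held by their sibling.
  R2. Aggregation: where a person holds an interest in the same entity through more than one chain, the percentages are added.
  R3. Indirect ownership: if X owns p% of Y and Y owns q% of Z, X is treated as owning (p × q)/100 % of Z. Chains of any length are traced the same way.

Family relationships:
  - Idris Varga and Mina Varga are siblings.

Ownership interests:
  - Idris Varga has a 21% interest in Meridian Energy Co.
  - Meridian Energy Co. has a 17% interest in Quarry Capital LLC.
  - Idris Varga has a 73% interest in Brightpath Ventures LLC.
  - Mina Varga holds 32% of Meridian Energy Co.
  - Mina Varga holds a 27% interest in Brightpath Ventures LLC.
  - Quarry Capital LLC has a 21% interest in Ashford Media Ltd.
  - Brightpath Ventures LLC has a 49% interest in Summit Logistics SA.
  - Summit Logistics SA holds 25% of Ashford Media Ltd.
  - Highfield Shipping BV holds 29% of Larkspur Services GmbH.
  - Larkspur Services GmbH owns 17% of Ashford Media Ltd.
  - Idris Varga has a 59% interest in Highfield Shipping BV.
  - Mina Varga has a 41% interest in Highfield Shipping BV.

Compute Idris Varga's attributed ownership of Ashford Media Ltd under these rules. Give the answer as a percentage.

By sibling attribution (R1), Idris Varga is treated as also owning Mina Varga's interest in Meridian Energy Co, giving 21% + 32% = 53%.
By sibling attribution (R1), Idris Varga is treated as also owning Mina Varga's interest in Brightpath Ventures LLC, giving 73% + 27% = 100%.
By sibling attribution (R1), Idris Varga is treated as also owning Mina Varga's interest in Highfield Shipping BV, giving 59% + 41% = 100%.
Chain via Meridian Energy Co. → Quarry Capital LLC (R3): 53% × 17% × 21% = 1.8921% of Ashford Media Ltd.
Chain via Brightpath Ventures LLC → Summit Logistics SA (R3): 100% × 49% × 25% = 12.25% of Ashford Media Ltd.
Chain via Highfield Shipping BV → Larkspur Services GmbH (R3): 100% × 29% × 17% = 4.93% of Ashford Media Ltd.
Aggregating (R2): 1.8921% + 12.25% + 4.93% = 19.0721%.

19.0721%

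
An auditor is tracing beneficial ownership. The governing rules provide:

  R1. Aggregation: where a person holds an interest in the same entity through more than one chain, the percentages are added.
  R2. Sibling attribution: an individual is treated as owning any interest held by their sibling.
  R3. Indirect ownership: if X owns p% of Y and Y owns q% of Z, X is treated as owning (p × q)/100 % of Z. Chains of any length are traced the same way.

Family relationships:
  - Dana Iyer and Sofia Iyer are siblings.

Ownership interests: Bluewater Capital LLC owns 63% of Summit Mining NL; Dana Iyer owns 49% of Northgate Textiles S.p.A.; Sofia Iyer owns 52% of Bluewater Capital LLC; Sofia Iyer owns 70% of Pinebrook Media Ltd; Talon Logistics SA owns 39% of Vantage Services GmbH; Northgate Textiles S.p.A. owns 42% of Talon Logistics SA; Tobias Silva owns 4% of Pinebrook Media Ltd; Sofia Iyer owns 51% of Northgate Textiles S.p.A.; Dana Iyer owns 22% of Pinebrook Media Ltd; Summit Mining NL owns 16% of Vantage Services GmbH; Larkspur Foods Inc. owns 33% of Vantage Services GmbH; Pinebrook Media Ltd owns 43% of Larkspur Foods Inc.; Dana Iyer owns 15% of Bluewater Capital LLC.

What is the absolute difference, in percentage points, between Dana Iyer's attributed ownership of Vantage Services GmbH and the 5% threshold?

By sibling attribution (R2), Dana Iyer is treated as also owning Sofia Iyer's interest in Bluewater Capital LLC, giving 15% + 52% = 67%.
By sibling attribution (R2), Dana Iyer is treated as also owning Sofia Iyer's interest in Pinebrook Media Ltd, giving 22% + 70% = 92%.
By sibling attribution (R2), Dana Iyer is treated as also owning Sofia Iyer's interest in Northgate Textiles S.p.A, giving 49% + 51% = 100%.
Chain via Bluewater Capital LLC → Summit Mining NL (R3): 67% × 63% × 16% = 6.7536% of Vantage Services GmbH.
Chain via Pinebrook Media Ltd → Larkspur Foods Inc. (R3): 92% × 43% × 33% = 13.0548% of Vantage Services GmbH.
Chain via Northgate Textiles S.p.A. → Talon Logistics SA (R3): 100% × 42% × 39% = 16.38% of Vantage Services GmbH.
Aggregating (R1): 6.7536% + 13.0548% + 16.38% = 36.1884%.
36.1884% exceeds the 5% threshold by 31.1884 percentage points.

31.1884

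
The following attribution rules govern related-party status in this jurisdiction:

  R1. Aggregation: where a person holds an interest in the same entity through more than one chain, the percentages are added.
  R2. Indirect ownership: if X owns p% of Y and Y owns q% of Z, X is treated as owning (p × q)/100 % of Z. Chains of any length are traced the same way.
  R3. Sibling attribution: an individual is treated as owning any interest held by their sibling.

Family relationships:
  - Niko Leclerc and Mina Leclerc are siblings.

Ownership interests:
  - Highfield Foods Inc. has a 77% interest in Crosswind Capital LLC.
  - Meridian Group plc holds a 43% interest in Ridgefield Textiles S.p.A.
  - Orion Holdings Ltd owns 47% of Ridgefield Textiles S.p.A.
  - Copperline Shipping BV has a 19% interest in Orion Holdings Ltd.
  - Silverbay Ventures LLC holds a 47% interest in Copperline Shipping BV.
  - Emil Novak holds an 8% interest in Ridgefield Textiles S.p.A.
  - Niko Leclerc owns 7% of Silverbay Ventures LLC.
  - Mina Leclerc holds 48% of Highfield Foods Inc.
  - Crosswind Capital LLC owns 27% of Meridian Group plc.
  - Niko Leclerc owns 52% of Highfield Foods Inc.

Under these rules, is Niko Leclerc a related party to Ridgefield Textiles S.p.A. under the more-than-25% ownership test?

By sibling attribution (R3), Niko Leclerc is treated as also owning Mina Leclerc's interest in Highfield Foods Inc, giving 52% + 48% = 100%.
Chain via Highfield Foods Inc. → Crosswind Capital LLC → Meridian Group plc (R2): 100% × 77% × 27% × 43% = 8.9397% of Ridgefield Textiles S.p.A.
Chain via Silverbay Ventures LLC → Copperline Shipping BV → Orion Holdings Ltd (R2): 7% × 47% × 19% × 47% = 0.293797% of Ridgefield Textiles S.p.A.
Aggregating (R1): 8.9397% + 0.293797% = 9.233497%.
9.233497% does not exceed the 25% threshold, so Niko is not a related party to Ridgefield Textiles S.p.A.

No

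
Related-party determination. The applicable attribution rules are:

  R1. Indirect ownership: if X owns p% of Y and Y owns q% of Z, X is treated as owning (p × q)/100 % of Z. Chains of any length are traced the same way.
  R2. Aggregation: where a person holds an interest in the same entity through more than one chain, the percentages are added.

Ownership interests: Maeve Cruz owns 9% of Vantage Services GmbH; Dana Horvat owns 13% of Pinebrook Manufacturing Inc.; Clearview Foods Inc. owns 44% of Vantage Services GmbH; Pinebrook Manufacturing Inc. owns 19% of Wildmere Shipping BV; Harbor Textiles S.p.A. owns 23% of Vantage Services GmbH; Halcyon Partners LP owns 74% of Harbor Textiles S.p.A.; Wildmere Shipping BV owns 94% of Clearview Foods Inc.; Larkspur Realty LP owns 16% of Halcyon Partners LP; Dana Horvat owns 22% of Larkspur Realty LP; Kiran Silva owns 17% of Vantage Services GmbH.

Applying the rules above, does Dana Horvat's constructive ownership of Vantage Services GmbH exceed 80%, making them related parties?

Chain via Larkspur Realty LP → Halcyon Partners LP → Harbor Textiles S.p.A. (R1): 22% × 16% × 74% × 23% = 0.599104% of Vantage Services GmbH.
Chain via Pinebrook Manufacturing Inc. → Wildmere Shipping BV → Clearview Foods Inc. (R1): 13% × 19% × 94% × 44% = 1.021592% of Vantage Services GmbH.
Aggregating (R2): 0.599104% + 1.021592% = 1.620696%.
1.620696% does not exceed the 80% threshold, so Dana is not a related party to Vantage Services GmbH.

No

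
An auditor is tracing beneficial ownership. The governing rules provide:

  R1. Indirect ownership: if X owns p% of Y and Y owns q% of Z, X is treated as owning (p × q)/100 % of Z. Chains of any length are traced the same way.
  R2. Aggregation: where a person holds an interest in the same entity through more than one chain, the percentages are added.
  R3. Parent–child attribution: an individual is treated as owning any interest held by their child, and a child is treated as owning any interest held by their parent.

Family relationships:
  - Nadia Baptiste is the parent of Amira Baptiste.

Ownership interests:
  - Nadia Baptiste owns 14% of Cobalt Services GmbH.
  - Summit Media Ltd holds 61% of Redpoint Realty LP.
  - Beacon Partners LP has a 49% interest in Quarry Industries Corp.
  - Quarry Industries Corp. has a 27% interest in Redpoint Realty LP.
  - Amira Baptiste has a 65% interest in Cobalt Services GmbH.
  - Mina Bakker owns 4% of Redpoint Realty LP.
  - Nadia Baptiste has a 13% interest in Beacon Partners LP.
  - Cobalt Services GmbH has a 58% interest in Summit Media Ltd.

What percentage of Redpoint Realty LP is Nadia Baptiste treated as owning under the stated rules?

By parent–child attribution (R3), Nadia Baptiste is treated as also owning Amira Baptiste's interest in Cobalt Services GmbH, giving 14% + 65% = 79%.
Chain via Beacon Partners LP → Quarry Industries Corp. (R1): 13% × 49% × 27% = 1.7199% of Redpoint Realty LP.
Chain via Cobalt Services GmbH → Summit Media Ltd (R1): 79% × 58% × 61% = 27.9502% of Redpoint Realty LP.
Aggregating (R2): 1.7199% + 27.9502% = 29.6701%.

29.6701%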